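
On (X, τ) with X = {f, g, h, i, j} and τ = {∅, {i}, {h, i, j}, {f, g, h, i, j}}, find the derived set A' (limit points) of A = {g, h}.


A' = {f, g, j}

For each x ∈ X, list the open sets U ∈ τ with x ∈ U, then check whether U ∩ (A ∖ {x}) ≠ ∅ for every such U.
  x = f: opens ∋ x are {f, g, h, i, j}; each meets A ∖ {f}, so x IS a limit point.
  x = g: opens ∋ x are {f, g, h, i, j}; each meets A ∖ {g}, so x IS a limit point.
  x = h: open {h, i, j} ∋ x has {h, i, j} ∩ (A ∖ {h}) = ∅, so x is NOT a limit point.
  x = i: open {i} ∋ x has {i} ∩ (A ∖ {i}) = ∅, so x is NOT a limit point.
  x = j: opens ∋ x are {h, i, j}, {f, g, h, i, j}; each meets A ∖ {j}, so x IS a limit point.
Collecting: A' = {f, g, j}.


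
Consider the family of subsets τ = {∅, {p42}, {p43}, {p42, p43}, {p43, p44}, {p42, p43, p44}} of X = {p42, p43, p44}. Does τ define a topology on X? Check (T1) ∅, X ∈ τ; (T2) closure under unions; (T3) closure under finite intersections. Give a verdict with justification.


τ IS a topology on X.

Axiom (T1): ∅ ∈ τ? Yes; X ∈ τ? Yes.
Axiom (T2/T3): check pairwise unions and intersections of members of τ.
All pairwise intersections and unions checked — each lies in τ. Therefore τ satisfies (T1), (T2), (T3): it IS a topology on X.


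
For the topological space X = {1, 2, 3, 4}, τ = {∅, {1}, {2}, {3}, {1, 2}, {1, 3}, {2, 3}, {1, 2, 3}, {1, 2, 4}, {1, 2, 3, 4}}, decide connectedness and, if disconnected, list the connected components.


(X, τ) is disconnected; components = [{3}, {1, 2, 4}].

Find clopen sets (U ∈ τ with X ∖ U ∈ τ):
  U = ∅, X ∖ U = {1, 2, 3, 4} — both open, so U is clopen.
  U = {3}, X ∖ U = {1, 2, 4} — both open, so U is clopen.
  U = {1, 2, 4}, X ∖ U = {3} — both open, so U is clopen.
  U = {1, 2, 3, 4}, X ∖ U = ∅ — both open, so U is clopen.
Nontrivial clopen(s) exist: e.g. {1, 2, 4}. So (X, τ) is disconnected.
Compute connected components by grouping points that agree on all clopens:
  component: {3}
  component: {1, 2, 4}


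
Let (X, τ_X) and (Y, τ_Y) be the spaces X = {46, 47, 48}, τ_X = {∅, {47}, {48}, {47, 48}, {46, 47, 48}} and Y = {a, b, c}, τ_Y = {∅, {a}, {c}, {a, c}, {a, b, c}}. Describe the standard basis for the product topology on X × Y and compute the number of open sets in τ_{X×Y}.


Basis B = {∅ × ∅, {47} × {a}, {47} × {c}, {48} × {a}, {48} × {c}, {47} × {a, c}, {47, 48} × {a}, {47, 48} × {c}, {48} × {a, c}, {46, 47, 48} × {a}, {46, 47, 48} × {c}, {47} × {a, b, c}, {48} × {a, b, c}, {47, 48} × {a, c}, {46, 47, 48} × {a, c}, {47, 48} × {a, b, c}, {46, 47, 48} × {a, b, c}}; |τ_{X×Y}| = 48.

Enumerate products U × V with U ∈ τ_X, V ∈ τ_Y (deduplicated):
  ∅ × ∅ = {} (∅)
  {47} × {a} = {(47,a)}
  {47} × {c} = {(47,c)}
  {48} × {a} = {(48,a)}
  {48} × {c} = {(48,c)}
  {47} × {a, c} = {(47,a), (47,c)}
  {47, 48} × {a} = {(47,a), (48,a)}
  {47, 48} × {c} = {(47,c), (48,c)}
  {48} × {a, c} = {(48,a), (48,c)}
  {46, 47, 48} × {a} = {(46,a), (47,a), (48,a)}
  {46, 47, 48} × {c} = {(46,c), (47,c), (48,c)}
  {47} × {a, b, c} = {(47,a), (47,b), (47,c)}
  {48} × {a, b, c} = {(48,a), (48,b), (48,c)}
  {47, 48} × {a, c} = {(47,a), (47,c), (48,a), (48,c)}
  {46, 47, 48} × {a, c} = {(46,a), (46,c), (47,a), (47,c), (48,a), (48,c)}
  {47, 48} × {a, b, c} = {(47,a), (47,b), (47,c), (48,a), (48,b), (48,c)}
  {46, 47, 48} × {a, b, c} = {(46,a), (46,b), (46,c), (47,a), (47,b), (47,c), (48,a), (48,b), (48,c)}
These 17 distinct sets form the basis B.
Close under arbitrary unions to get τ_{X×Y}; counting gives |τ_{X×Y}| = 48.


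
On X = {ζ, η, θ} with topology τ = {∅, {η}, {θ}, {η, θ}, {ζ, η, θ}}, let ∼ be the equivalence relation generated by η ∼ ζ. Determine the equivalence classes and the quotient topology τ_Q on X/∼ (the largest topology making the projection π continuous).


X/∼ = {[ζ=η], [θ]}; |τ_Q| = 3.

Equivalence classes: [ζ=η], [θ].
Quotient map π: X → X/∼ sends ζ ↦ [ζ=η], η ↦ [ζ=η], θ ↦ [θ].
For each subset V ⊆ X/∼, compute π^{-1}(V) ⊆ X and check whether π^{-1}(V) ∈ τ. V is open in τ_Q iff π^{-1}(V) ∈ τ.
  V = {}: π^{-1}(V) = ∅ ∈ τ ✓.
  V = {[ζ=η]}: π^{-1}(V) = {ζ, η} ∉ τ ✗.
  V = {[θ]}: π^{-1}(V) = {θ} ∈ τ ✓.
  V = {[ζ=η], [θ]}: π^{-1}(V) = {ζ, η, θ} ∈ τ ✓.
Open sets in the quotient: τ_Q = {{}, {[θ]}, {[ζ=η], [θ]}} (3 elements).


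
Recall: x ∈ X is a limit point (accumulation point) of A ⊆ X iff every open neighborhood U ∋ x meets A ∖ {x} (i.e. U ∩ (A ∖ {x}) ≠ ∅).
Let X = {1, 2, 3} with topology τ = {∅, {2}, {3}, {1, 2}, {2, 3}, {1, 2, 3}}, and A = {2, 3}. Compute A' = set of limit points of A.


A' = {1}

For each x ∈ X, list the open sets U ∈ τ with x ∈ U, then check whether U ∩ (A ∖ {x}) ≠ ∅ for every such U.
  x = 1: opens ∋ x are {1, 2}, {1, 2, 3}; each meets A ∖ {1}, so x IS a limit point.
  x = 2: open {2} ∋ x has {2} ∩ (A ∖ {2}) = ∅, so x is NOT a limit point.
  x = 3: open {3} ∋ x has {3} ∩ (A ∖ {3}) = ∅, so x is NOT a limit point.
Collecting: A' = {1}.


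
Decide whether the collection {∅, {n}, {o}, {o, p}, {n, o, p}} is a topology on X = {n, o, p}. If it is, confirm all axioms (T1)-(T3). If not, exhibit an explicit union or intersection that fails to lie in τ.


τ is NOT a topology on X.

Axiom (T1): ∅ ∈ τ? Yes; X ∈ τ? Yes.
Axiom (T2/T3): check pairwise unions and intersections of members of τ.
Counterexample for (T2): {n} ∪ {o} = {n, o} ∉ τ. Therefore τ is NOT a topology.


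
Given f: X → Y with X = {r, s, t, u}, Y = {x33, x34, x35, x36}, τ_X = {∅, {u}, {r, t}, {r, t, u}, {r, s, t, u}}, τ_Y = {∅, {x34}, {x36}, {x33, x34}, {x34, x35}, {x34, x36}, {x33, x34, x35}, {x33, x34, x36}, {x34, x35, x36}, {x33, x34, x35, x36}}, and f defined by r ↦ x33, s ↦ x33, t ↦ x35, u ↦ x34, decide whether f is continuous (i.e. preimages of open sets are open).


f is NOT continuous.

Compute f^{-1}(U) for each U ∈ τ_Y:
  U = ∅: f^{-1}(U) = ∅ ∈ τ_X ✓.
  U = {x34}: f^{-1}(U) = {u} ∈ τ_X ✓.
  U = {x36}: f^{-1}(U) = ∅ ∈ τ_X ✓.
  U = {x33, x34}: f^{-1}(U) = {r, s, u} ∉ τ_X ✗.
  U = {x34, x35}: f^{-1}(U) = {t, u} ∉ τ_X ✗.
  U = {x34, x36}: f^{-1}(U) = {u} ∈ τ_X ✓.
  U = {x33, x34, x35}: f^{-1}(U) = {r, s, t, u} ∈ τ_X ✓.
  U = {x33, x34, x36}: f^{-1}(U) = {r, s, u} ∉ τ_X ✗.
  U = {x34, x35, x36}: f^{-1}(U) = {t, u} ∉ τ_X ✗.
  U = {x33, x34, x35, x36}: f^{-1}(U) = {r, s, t, u} ∈ τ_X ✓.
Found U = {x33, x34} with f^{-1}(U) = {r, s, u} not in τ_X. Therefore f is NOT continuous.


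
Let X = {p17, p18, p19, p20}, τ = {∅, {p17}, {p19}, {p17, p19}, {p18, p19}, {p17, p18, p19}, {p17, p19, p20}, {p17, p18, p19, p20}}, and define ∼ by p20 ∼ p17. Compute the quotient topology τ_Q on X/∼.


X/∼ = {[p17=p20], [p18], [p19]}; |τ_Q| = 5.

Equivalence classes: [p17=p20], [p18], [p19].
Quotient map π: X → X/∼ sends p17 ↦ [p17=p20], p18 ↦ [p18], p19 ↦ [p19], p20 ↦ [p17=p20].
For each subset V ⊆ X/∼, compute π^{-1}(V) ⊆ X and check whether π^{-1}(V) ∈ τ. V is open in τ_Q iff π^{-1}(V) ∈ τ.
  V = {}: π^{-1}(V) = ∅ ∈ τ ✓.
  V = {[p17=p20]}: π^{-1}(V) = {p17, p20} ∉ τ ✗.
  V = {[p18]}: π^{-1}(V) = {p18} ∉ τ ✗.
  V = {[p17=p20], [p18]}: π^{-1}(V) = {p17, p18, p20} ∉ τ ✗.
  V = {[p19]}: π^{-1}(V) = {p19} ∈ τ ✓.
  V = {[p17=p20], [p19]}: π^{-1}(V) = {p17, p19, p20} ∈ τ ✓.
  V = {[p18], [p19]}: π^{-1}(V) = {p18, p19} ∈ τ ✓.
  V = {[p17=p20], [p18], [p19]}: π^{-1}(V) = {p17, p18, p19, p20} ∈ τ ✓.
Open sets in the quotient: τ_Q = {{}, {[p19]}, {[p17=p20], [p19]}, {[p18], [p19]}, {[p17=p20], [p18], [p19]}} (5 elements).


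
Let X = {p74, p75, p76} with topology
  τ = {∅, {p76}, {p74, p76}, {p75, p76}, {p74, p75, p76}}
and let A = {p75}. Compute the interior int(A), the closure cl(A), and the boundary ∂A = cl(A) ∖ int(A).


int(A) = ∅, cl(A) = {p75}, ∂A = {p75}.

Closed sets in (X, τ) are complements of opens:
  closed(X, τ) = {∅, {p74}, {p75}, {p74, p75}, {p74, p75, p76}}.
int(A) = ⋃ {U ∈ τ : U ⊆ A}. Opens contained in A: ∅.
Taking the union of these: int(A) = ∅.
cl(A) = ⋂ {C closed : A ⊆ C}. Closed sets containing A: {p75}, {p74, p75}, {p74, p75, p76}.
Intersecting these: cl(A) = {p75}.
∂A = cl(A) ∖ int(A) = {p75} ∖ ∅ = {p75}.


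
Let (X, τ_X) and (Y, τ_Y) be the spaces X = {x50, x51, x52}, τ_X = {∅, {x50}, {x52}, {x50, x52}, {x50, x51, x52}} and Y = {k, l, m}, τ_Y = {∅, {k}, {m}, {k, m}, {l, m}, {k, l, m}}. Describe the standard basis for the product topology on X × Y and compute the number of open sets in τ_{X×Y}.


Basis B = {∅ × ∅, {x50} × {k}, {x50} × {m}, {x52} × {k}, {x52} × {m}, {x50} × {k, m}, {x50, x52} × {k}, {x50} × {l, m}, {x50, x52} × {m}, {x52} × {k, m}, {x52} × {l, m}, {x50} × {k, l, m}, {x50, x51, x52} × {k}, {x50, x51, x52} × {m}, {x52} × {k, l, m}, {x50, x52} × {k, m}, {x50, x52} × {l, m}, {x50, x52} × {k, l, m}, {x50, x51, x52} × {k, m}, {x50, x51, x52} × {l, m}, {x50, x51, x52} × {k, l, m}}; |τ_{X×Y}| = 70.

Enumerate products U × V with U ∈ τ_X, V ∈ τ_Y (deduplicated):
  ∅ × ∅ = {} (∅)
  {x50} × {k} = {(x50,k)}
  {x50} × {m} = {(x50,m)}
  {x52} × {k} = {(x52,k)}
  {x52} × {m} = {(x52,m)}
  {x50} × {k, m} = {(x50,k), (x50,m)}
  {x50, x52} × {k} = {(x50,k), (x52,k)}
  {x50} × {l, m} = {(x50,l), (x50,m)}
  {x50, x52} × {m} = {(x50,m), (x52,m)}
  {x52} × {k, m} = {(x52,k), (x52,m)}
  {x52} × {l, m} = {(x52,l), (x52,m)}
  {x50} × {k, l, m} = {(x50,k), (x50,l), (x50,m)}
  {x50, x51, x52} × {k} = {(x50,k), (x51,k), (x52,k)}
  {x50, x51, x52} × {m} = {(x50,m), (x51,m), (x52,m)}
  {x52} × {k, l, m} = {(x52,k), (x52,l), (x52,m)}
  {x50, x52} × {k, m} = {(x50,k), (x50,m), (x52,k), (x52,m)}
  {x50, x52} × {l, m} = {(x50,l), (x50,m), (x52,l), (x52,m)}
  {x50, x52} × {k, l, m} = {(x50,k), (x50,l), (x50,m), (x52,k), (x52,l), (x52,m)}
  {x50, x51, x52} × {k, m} = {(x50,k), (x50,m), (x51,k), (x51,m), (x52,k), (x52,m)}
  {x50, x51, x52} × {l, m} = {(x50,l), (x50,m), (x51,l), (x51,m), (x52,l), (x52,m)}
  {x50, x51, x52} × {k, l, m} = {(x50,k), (x50,l), (x50,m), (x51,k), (x51,l), (x51,m), (x52,k), (x52,l), (x52,m)}
These 21 distinct sets form the basis B.
Close under arbitrary unions to get τ_{X×Y}; counting gives |τ_{X×Y}| = 70.


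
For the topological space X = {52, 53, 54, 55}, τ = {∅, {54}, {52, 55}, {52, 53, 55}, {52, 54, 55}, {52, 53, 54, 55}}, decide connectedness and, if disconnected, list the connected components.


(X, τ) is disconnected; components = [{54}, {52, 53, 55}].

Find clopen sets (U ∈ τ with X ∖ U ∈ τ):
  U = ∅, X ∖ U = {52, 53, 54, 55} — both open, so U is clopen.
  U = {54}, X ∖ U = {52, 53, 55} — both open, so U is clopen.
  U = {52, 53, 55}, X ∖ U = {54} — both open, so U is clopen.
  U = {52, 53, 54, 55}, X ∖ U = ∅ — both open, so U is clopen.
Nontrivial clopen(s) exist: e.g. {54}. So (X, τ) is disconnected.
Compute connected components by grouping points that agree on all clopens:
  component: {54}
  component: {52, 53, 55}


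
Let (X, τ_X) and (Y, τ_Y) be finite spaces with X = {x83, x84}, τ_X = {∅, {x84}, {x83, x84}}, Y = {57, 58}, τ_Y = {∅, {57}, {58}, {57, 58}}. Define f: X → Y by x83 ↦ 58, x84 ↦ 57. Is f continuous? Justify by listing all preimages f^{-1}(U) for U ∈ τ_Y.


f is NOT continuous.

Compute f^{-1}(U) for each U ∈ τ_Y:
  U = ∅: f^{-1}(U) = ∅ ∈ τ_X ✓.
  U = {57}: f^{-1}(U) = {x84} ∈ τ_X ✓.
  U = {58}: f^{-1}(U) = {x83} ∉ τ_X ✗.
  U = {57, 58}: f^{-1}(U) = {x83, x84} ∈ τ_X ✓.
Found U = {58} with f^{-1}(U) = {x83} not in τ_X. Therefore f is NOT continuous.


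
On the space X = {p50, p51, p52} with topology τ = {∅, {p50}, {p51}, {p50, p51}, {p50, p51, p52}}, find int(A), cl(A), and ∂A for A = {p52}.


int(A) = ∅, cl(A) = {p52}, ∂A = {p52}.

Closed sets in (X, τ) are complements of opens:
  closed(X, τ) = {∅, {p52}, {p50, p52}, {p51, p52}, {p50, p51, p52}}.
int(A) = ⋃ {U ∈ τ : U ⊆ A}. Opens contained in A: ∅.
Taking the union of these: int(A) = ∅.
cl(A) = ⋂ {C closed : A ⊆ C}. Closed sets containing A: {p52}, {p50, p52}, {p51, p52}, {p50, p51, p52}.
Intersecting these: cl(A) = {p52}.
∂A = cl(A) ∖ int(A) = {p52} ∖ ∅ = {p52}.


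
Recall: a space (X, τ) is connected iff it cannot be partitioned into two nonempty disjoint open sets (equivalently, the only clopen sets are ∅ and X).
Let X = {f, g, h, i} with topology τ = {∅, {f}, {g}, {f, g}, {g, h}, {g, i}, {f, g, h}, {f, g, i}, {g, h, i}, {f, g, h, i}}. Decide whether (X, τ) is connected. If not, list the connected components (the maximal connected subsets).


(X, τ) is disconnected; components = [{f}, {g, h, i}].

Find clopen sets (U ∈ τ with X ∖ U ∈ τ):
  U = ∅, X ∖ U = {f, g, h, i} — both open, so U is clopen.
  U = {f}, X ∖ U = {g, h, i} — both open, so U is clopen.
  U = {g, h, i}, X ∖ U = {f} — both open, so U is clopen.
  U = {f, g, h, i}, X ∖ U = ∅ — both open, so U is clopen.
Nontrivial clopen(s) exist: e.g. {f}. So (X, τ) is disconnected.
Compute connected components by grouping points that agree on all clopens:
  component: {f}
  component: {g, h, i}


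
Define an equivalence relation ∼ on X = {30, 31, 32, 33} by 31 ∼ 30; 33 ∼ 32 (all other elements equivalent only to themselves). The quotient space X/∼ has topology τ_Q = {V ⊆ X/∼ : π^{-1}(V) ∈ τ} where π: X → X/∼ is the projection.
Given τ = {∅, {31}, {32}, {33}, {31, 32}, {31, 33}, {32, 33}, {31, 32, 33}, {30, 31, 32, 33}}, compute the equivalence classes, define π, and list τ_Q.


X/∼ = {[30=31], [32=33]}; |τ_Q| = 3.

Equivalence classes: [30=31], [32=33].
Quotient map π: X → X/∼ sends 30 ↦ [30=31], 31 ↦ [30=31], 32 ↦ [32=33], 33 ↦ [32=33].
For each subset V ⊆ X/∼, compute π^{-1}(V) ⊆ X and check whether π^{-1}(V) ∈ τ. V is open in τ_Q iff π^{-1}(V) ∈ τ.
  V = {}: π^{-1}(V) = ∅ ∈ τ ✓.
  V = {[30=31]}: π^{-1}(V) = {30, 31} ∉ τ ✗.
  V = {[32=33]}: π^{-1}(V) = {32, 33} ∈ τ ✓.
  V = {[30=31], [32=33]}: π^{-1}(V) = {30, 31, 32, 33} ∈ τ ✓.
Open sets in the quotient: τ_Q = {{}, {[32=33]}, {[30=31], [32=33]}} (3 elements).


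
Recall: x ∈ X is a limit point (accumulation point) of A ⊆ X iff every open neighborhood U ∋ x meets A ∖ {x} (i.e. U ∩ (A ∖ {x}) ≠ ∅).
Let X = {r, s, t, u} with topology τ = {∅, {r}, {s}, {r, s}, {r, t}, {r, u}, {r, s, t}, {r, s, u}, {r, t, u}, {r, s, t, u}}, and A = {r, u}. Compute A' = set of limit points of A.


A' = {t, u}

For each x ∈ X, list the open sets U ∈ τ with x ∈ U, then check whether U ∩ (A ∖ {x}) ≠ ∅ for every such U.
  x = r: open {r} ∋ x has {r} ∩ (A ∖ {r}) = ∅, so x is NOT a limit point.
  x = s: open {s} ∋ x has {s} ∩ (A ∖ {s}) = ∅, so x is NOT a limit point.
  x = t: opens ∋ x are {r, t}, {r, s, t}, {r, t, u}, {r, s, t, u}; each meets A ∖ {t}, so x IS a limit point.
  x = u: opens ∋ x are {r, u}, {r, s, u}, {r, t, u}, {r, s, t, u}; each meets A ∖ {u}, so x IS a limit point.
Collecting: A' = {t, u}.


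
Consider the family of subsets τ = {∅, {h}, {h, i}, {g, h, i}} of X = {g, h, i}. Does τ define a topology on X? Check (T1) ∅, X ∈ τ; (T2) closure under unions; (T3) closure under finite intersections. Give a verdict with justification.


τ IS a topology on X.

Axiom (T1): ∅ ∈ τ? Yes; X ∈ τ? Yes.
Axiom (T2/T3): check pairwise unions and intersections of members of τ.
All pairwise intersections and unions checked — each lies in τ. Therefore τ satisfies (T1), (T2), (T3): it IS a topology on X.


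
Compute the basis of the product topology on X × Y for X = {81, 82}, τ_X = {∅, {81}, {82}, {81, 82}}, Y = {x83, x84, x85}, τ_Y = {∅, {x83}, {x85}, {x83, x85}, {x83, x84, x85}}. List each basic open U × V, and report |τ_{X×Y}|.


Basis B = {∅ × ∅, {81} × {x83}, {81} × {x85}, {82} × {x83}, {82} × {x85}, {81} × {x83, x85}, {81, 82} × {x83}, {81, 82} × {x85}, {82} × {x83, x85}, {81} × {x83, x84, x85}, {82} × {x83, x84, x85}, {81, 82} × {x83, x85}, {81, 82} × {x83, x84, x85}}; |τ_{X×Y}| = 25.

Enumerate products U × V with U ∈ τ_X, V ∈ τ_Y (deduplicated):
  ∅ × ∅ = {} (∅)
  {81} × {x83} = {(81,x83)}
  {81} × {x85} = {(81,x85)}
  {82} × {x83} = {(82,x83)}
  {82} × {x85} = {(82,x85)}
  {81} × {x83, x85} = {(81,x83), (81,x85)}
  {81, 82} × {x83} = {(81,x83), (82,x83)}
  {81, 82} × {x85} = {(81,x85), (82,x85)}
  {82} × {x83, x85} = {(82,x83), (82,x85)}
  {81} × {x83, x84, x85} = {(81,x83), (81,x84), (81,x85)}
  {82} × {x83, x84, x85} = {(82,x83), (82,x84), (82,x85)}
  {81, 82} × {x83, x85} = {(81,x83), (81,x85), (82,x83), (82,x85)}
  {81, 82} × {x83, x84, x85} = {(81,x83), (81,x84), (81,x85), (82,x83), (82,x84), (82,x85)}
These 13 distinct sets form the basis B.
Close under arbitrary unions to get τ_{X×Y}; counting gives |τ_{X×Y}| = 25.


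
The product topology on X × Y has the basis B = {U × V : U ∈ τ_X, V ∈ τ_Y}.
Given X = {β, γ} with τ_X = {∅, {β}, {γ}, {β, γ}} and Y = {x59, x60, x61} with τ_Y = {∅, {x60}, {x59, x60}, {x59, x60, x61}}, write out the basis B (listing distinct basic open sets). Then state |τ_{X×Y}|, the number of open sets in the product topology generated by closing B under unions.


Basis B = {∅ × ∅, {β} × {x60}, {γ} × {x60}, {β} × {x59, x60}, {β, γ} × {x60}, {γ} × {x59, x60}, {β} × {x59, x60, x61}, {γ} × {x59, x60, x61}, {β, γ} × {x59, x60}, {β, γ} × {x59, x60, x61}}; |τ_{X×Y}| = 16.

Enumerate products U × V with U ∈ τ_X, V ∈ τ_Y (deduplicated):
  ∅ × ∅ = {} (∅)
  {β} × {x60} = {(β,x60)}
  {γ} × {x60} = {(γ,x60)}
  {β} × {x59, x60} = {(β,x59), (β,x60)}
  {β, γ} × {x60} = {(β,x60), (γ,x60)}
  {γ} × {x59, x60} = {(γ,x59), (γ,x60)}
  {β} × {x59, x60, x61} = {(β,x59), (β,x60), (β,x61)}
  {γ} × {x59, x60, x61} = {(γ,x59), (γ,x60), (γ,x61)}
  {β, γ} × {x59, x60} = {(β,x59), (β,x60), (γ,x59), (γ,x60)}
  {β, γ} × {x59, x60, x61} = {(β,x59), (β,x60), (β,x61), (γ,x59), (γ,x60), (γ,x61)}
These 10 distinct sets form the basis B.
Close under arbitrary unions to get τ_{X×Y}; counting gives |τ_{X×Y}| = 16.


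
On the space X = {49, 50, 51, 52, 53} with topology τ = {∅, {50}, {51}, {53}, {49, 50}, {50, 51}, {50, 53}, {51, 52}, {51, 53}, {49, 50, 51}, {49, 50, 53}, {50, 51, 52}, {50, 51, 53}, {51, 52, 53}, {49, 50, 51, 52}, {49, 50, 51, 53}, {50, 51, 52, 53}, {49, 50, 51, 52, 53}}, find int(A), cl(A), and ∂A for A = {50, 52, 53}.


int(A) = {50, 53}, cl(A) = {49, 50, 52, 53}, ∂A = {49, 52}.

Closed sets in (X, τ) are complements of opens:
  closed(X, τ) = {∅, {49}, {52}, {53}, {49, 50}, {49, 52}, {49, 53}, {51, 52}, {52, 53}, {49, 50, 52}, {49, 50, 53}, {49, 51, 52}, {49, 52, 53}, {51, 52, 53}, {49, 50, 51, 52}, {49, 50, 52, 53}, {49, 51, 52, 53}, {49, 50, 51, 52, 53}}.
int(A) = ⋃ {U ∈ τ : U ⊆ A}. Opens contained in A: ∅, {50}, {53}, {50, 53}.
Taking the union of these: int(A) = {50, 53}.
cl(A) = ⋂ {C closed : A ⊆ C}. Closed sets containing A: {49, 50, 52, 53}, {49, 50, 51, 52, 53}.
Intersecting these: cl(A) = {49, 50, 52, 53}.
∂A = cl(A) ∖ int(A) = {49, 50, 52, 53} ∖ {50, 53} = {49, 52}.


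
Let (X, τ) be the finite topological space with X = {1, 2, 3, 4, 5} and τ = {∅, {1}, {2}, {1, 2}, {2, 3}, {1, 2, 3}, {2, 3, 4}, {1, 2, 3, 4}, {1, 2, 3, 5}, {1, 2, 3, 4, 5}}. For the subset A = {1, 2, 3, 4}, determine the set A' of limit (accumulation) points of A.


A' = {3, 4, 5}

For each x ∈ X, list the open sets U ∈ τ with x ∈ U, then check whether U ∩ (A ∖ {x}) ≠ ∅ for every such U.
  x = 1: open {1} ∋ x has {1} ∩ (A ∖ {1}) = ∅, so x is NOT a limit point.
  x = 2: open {2} ∋ x has {2} ∩ (A ∖ {2}) = ∅, so x is NOT a limit point.
  x = 3: opens ∋ x are {2, 3}, {1, 2, 3}, {2, 3, 4}, {1, 2, 3, 4}, {1, 2, 3, 5}, {1, 2, 3, 4, 5}; each meets A ∖ {3}, so x IS a limit point.
  x = 4: opens ∋ x are {2, 3, 4}, {1, 2, 3, 4}, {1, 2, 3, 4, 5}; each meets A ∖ {4}, so x IS a limit point.
  x = 5: opens ∋ x are {1, 2, 3, 5}, {1, 2, 3, 4, 5}; each meets A ∖ {5}, so x IS a limit point.
Collecting: A' = {3, 4, 5}.


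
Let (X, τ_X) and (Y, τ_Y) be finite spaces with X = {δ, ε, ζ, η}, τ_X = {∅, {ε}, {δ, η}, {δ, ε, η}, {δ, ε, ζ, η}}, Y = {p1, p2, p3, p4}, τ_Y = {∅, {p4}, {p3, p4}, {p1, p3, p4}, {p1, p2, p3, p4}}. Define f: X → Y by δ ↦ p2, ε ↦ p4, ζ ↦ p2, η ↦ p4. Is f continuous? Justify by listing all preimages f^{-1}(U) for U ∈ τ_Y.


f is NOT continuous.

Compute f^{-1}(U) for each U ∈ τ_Y:
  U = ∅: f^{-1}(U) = ∅ ∈ τ_X ✓.
  U = {p4}: f^{-1}(U) = {ε, η} ∉ τ_X ✗.
  U = {p3, p4}: f^{-1}(U) = {ε, η} ∉ τ_X ✗.
  U = {p1, p3, p4}: f^{-1}(U) = {ε, η} ∉ τ_X ✗.
  U = {p1, p2, p3, p4}: f^{-1}(U) = {δ, ε, ζ, η} ∈ τ_X ✓.
Found U = {p4} with f^{-1}(U) = {ε, η} not in τ_X. Therefore f is NOT continuous.


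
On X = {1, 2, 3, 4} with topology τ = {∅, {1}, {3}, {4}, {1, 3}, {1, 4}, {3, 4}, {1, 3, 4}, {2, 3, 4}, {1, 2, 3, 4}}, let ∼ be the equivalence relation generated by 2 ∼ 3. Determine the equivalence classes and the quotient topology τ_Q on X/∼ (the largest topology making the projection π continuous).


X/∼ = {[1], [2=3], [4]}; |τ_Q| = 6.

Equivalence classes: [1], [2=3], [4].
Quotient map π: X → X/∼ sends 1 ↦ [1], 2 ↦ [2=3], 3 ↦ [2=3], 4 ↦ [4].
For each subset V ⊆ X/∼, compute π^{-1}(V) ⊆ X and check whether π^{-1}(V) ∈ τ. V is open in τ_Q iff π^{-1}(V) ∈ τ.
  V = {}: π^{-1}(V) = ∅ ∈ τ ✓.
  V = {[1]}: π^{-1}(V) = {1} ∈ τ ✓.
  V = {[2=3]}: π^{-1}(V) = {2, 3} ∉ τ ✗.
  V = {[1], [2=3]}: π^{-1}(V) = {1, 2, 3} ∉ τ ✗.
  V = {[4]}: π^{-1}(V) = {4} ∈ τ ✓.
  V = {[1], [4]}: π^{-1}(V) = {1, 4} ∈ τ ✓.
  V = {[2=3], [4]}: π^{-1}(V) = {2, 3, 4} ∈ τ ✓.
  V = {[1], [2=3], [4]}: π^{-1}(V) = {1, 2, 3, 4} ∈ τ ✓.
Open sets in the quotient: τ_Q = {{}, {[1]}, {[4]}, {[1], [4]}, {[2=3], [4]}, {[1], [2=3], [4]}} (6 elements).


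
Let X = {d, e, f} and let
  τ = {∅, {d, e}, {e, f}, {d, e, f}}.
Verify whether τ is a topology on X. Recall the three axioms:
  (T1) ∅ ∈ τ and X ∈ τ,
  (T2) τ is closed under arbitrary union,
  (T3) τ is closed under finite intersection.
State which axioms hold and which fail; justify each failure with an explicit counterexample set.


τ is NOT a topology on X.

Axiom (T1): ∅ ∈ τ? Yes; X ∈ τ? Yes.
Axiom (T2/T3): check pairwise unions and intersections of members of τ.
Counterexample for (T3): {d, e} ∩ {e, f} = {e} ∉ τ. Therefore τ is NOT a topology.


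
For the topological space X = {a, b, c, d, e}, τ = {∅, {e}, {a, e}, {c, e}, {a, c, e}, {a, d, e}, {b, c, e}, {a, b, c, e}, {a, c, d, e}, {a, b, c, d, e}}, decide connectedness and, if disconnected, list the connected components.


(X, τ) is connected.

Find clopen sets (U ∈ τ with X ∖ U ∈ τ):
  U = ∅, X ∖ U = {a, b, c, d, e} — both open, so U is clopen.
  U = {a, b, c, d, e}, X ∖ U = ∅ — both open, so U is clopen.
Only trivial clopens (∅ and X) exist, so (X, τ) is connected.
Compute connected components by grouping points that agree on all clopens:
  component: {a, b, c, d, e}


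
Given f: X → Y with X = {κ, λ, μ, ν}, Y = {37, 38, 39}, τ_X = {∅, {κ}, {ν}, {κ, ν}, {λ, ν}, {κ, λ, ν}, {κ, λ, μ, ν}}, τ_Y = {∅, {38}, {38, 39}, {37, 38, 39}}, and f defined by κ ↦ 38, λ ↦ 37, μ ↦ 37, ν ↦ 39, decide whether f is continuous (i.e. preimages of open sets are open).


f IS continuous.

Compute f^{-1}(U) for each U ∈ τ_Y:
  U = ∅: f^{-1}(U) = ∅ ∈ τ_X ✓.
  U = {38}: f^{-1}(U) = {κ} ∈ τ_X ✓.
  U = {38, 39}: f^{-1}(U) = {κ, ν} ∈ τ_X ✓.
  U = {37, 38, 39}: f^{-1}(U) = {κ, λ, μ, ν} ∈ τ_X ✓.
Every preimage lies in τ_X, so f IS continuous.


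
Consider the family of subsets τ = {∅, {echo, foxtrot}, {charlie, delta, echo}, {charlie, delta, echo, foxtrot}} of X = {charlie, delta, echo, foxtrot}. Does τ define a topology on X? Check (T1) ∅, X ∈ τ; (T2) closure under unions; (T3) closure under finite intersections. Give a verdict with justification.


τ is NOT a topology on X.

Axiom (T1): ∅ ∈ τ? Yes; X ∈ τ? Yes.
Axiom (T2/T3): check pairwise unions and intersections of members of τ.
Counterexample for (T3): {echo, foxtrot} ∩ {charlie, delta, echo} = {echo} ∉ τ. Therefore τ is NOT a topology.


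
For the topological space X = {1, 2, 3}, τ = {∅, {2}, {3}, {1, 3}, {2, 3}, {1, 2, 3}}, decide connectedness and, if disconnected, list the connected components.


(X, τ) is disconnected; components = [{2}, {1, 3}].

Find clopen sets (U ∈ τ with X ∖ U ∈ τ):
  U = ∅, X ∖ U = {1, 2, 3} — both open, so U is clopen.
  U = {2}, X ∖ U = {1, 3} — both open, so U is clopen.
  U = {1, 3}, X ∖ U = {2} — both open, so U is clopen.
  U = {1, 2, 3}, X ∖ U = ∅ — both open, so U is clopen.
Nontrivial clopen(s) exist: e.g. {2}. So (X, τ) is disconnected.
Compute connected components by grouping points that agree on all clopens:
  component: {2}
  component: {1, 3}


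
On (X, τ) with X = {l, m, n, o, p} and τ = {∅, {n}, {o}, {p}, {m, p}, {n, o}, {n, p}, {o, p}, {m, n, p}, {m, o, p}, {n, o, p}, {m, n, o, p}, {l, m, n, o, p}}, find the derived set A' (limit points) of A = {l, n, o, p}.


A' = {l, m}

For each x ∈ X, list the open sets U ∈ τ with x ∈ U, then check whether U ∩ (A ∖ {x}) ≠ ∅ for every such U.
  x = l: opens ∋ x are {l, m, n, o, p}; each meets A ∖ {l}, so x IS a limit point.
  x = m: opens ∋ x are {m, p}, {m, n, p}, {m, o, p}, {m, n, o, p}, {l, m, n, o, p}; each meets A ∖ {m}, so x IS a limit point.
  x = n: open {n} ∋ x has {n} ∩ (A ∖ {n}) = ∅, so x is NOT a limit point.
  x = o: open {o} ∋ x has {o} ∩ (A ∖ {o}) = ∅, so x is NOT a limit point.
  x = p: open {p} ∋ x has {p} ∩ (A ∖ {p}) = ∅, so x is NOT a limit point.
Collecting: A' = {l, m}.


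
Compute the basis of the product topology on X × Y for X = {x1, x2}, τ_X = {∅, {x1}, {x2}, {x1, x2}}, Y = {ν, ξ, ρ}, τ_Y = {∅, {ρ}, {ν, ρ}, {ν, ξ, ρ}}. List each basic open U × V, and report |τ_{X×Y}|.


Basis B = {∅ × ∅, {x1} × {ρ}, {x2} × {ρ}, {x1} × {ν, ρ}, {x1, x2} × {ρ}, {x2} × {ν, ρ}, {x1} × {ν, ξ, ρ}, {x2} × {ν, ξ, ρ}, {x1, x2} × {ν, ρ}, {x1, x2} × {ν, ξ, ρ}}; |τ_{X×Y}| = 16.

Enumerate products U × V with U ∈ τ_X, V ∈ τ_Y (deduplicated):
  ∅ × ∅ = {} (∅)
  {x1} × {ρ} = {(x1,ρ)}
  {x2} × {ρ} = {(x2,ρ)}
  {x1} × {ν, ρ} = {(x1,ν), (x1,ρ)}
  {x1, x2} × {ρ} = {(x1,ρ), (x2,ρ)}
  {x2} × {ν, ρ} = {(x2,ν), (x2,ρ)}
  {x1} × {ν, ξ, ρ} = {(x1,ν), (x1,ξ), (x1,ρ)}
  {x2} × {ν, ξ, ρ} = {(x2,ν), (x2,ξ), (x2,ρ)}
  {x1, x2} × {ν, ρ} = {(x1,ν), (x1,ρ), (x2,ν), (x2,ρ)}
  {x1, x2} × {ν, ξ, ρ} = {(x1,ν), (x1,ξ), (x1,ρ), (x2,ν), (x2,ξ), (x2,ρ)}
These 10 distinct sets form the basis B.
Close under arbitrary unions to get τ_{X×Y}; counting gives |τ_{X×Y}| = 16.


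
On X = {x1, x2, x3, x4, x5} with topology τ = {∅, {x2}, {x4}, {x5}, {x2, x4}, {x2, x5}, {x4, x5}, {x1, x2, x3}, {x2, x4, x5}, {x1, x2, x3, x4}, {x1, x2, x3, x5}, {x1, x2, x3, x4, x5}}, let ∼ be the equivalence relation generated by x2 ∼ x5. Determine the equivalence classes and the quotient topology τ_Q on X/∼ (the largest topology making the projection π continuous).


X/∼ = {[x1], [x2=x5], [x3], [x4]}; |τ_Q| = 6.

Equivalence classes: [x1], [x2=x5], [x3], [x4].
Quotient map π: X → X/∼ sends x1 ↦ [x1], x2 ↦ [x2=x5], x3 ↦ [x3], x4 ↦ [x4], x5 ↦ [x2=x5].
For each subset V ⊆ X/∼, compute π^{-1}(V) ⊆ X and check whether π^{-1}(V) ∈ τ. V is open in τ_Q iff π^{-1}(V) ∈ τ.
  V = {}: π^{-1}(V) = ∅ ∈ τ ✓.
  V = {[x1]}: π^{-1}(V) = {x1} ∉ τ ✗.
  V = {[x2=x5]}: π^{-1}(V) = {x2, x5} ∈ τ ✓.
  V = {[x1], [x2=x5]}: π^{-1}(V) = {x1, x2, x5} ∉ τ ✗.
  V = {[x3]}: π^{-1}(V) = {x3} ∉ τ ✗.
  V = {[x1], [x3]}: π^{-1}(V) = {x1, x3} ∉ τ ✗.
  V = {[x2=x5], [x3]}: π^{-1}(V) = {x2, x3, x5} ∉ τ ✗.
  V = {[x1], [x2=x5], [x3]}: π^{-1}(V) = {x1, x2, x3, x5} ∈ τ ✓.
  V = {[x4]}: π^{-1}(V) = {x4} ∈ τ ✓.
  V = {[x1], [x4]}: π^{-1}(V) = {x1, x4} ∉ τ ✗.
  V = {[x2=x5], [x4]}: π^{-1}(V) = {x2, x4, x5} ∈ τ ✓.
  V = {[x1], [x2=x5], [x4]}: π^{-1}(V) = {x1, x2, x4, x5} ∉ τ ✗.
  V = {[x3], [x4]}: π^{-1}(V) = {x3, x4} ∉ τ ✗.
  V = {[x1], [x3], [x4]}: π^{-1}(V) = {x1, x3, x4} ∉ τ ✗.
  V = {[x2=x5], [x3], [x4]}: π^{-1}(V) = {x2, x3, x4, x5} ∉ τ ✗.
  V = {[x1], [x2=x5], [x3], [x4]}: π^{-1}(V) = {x1, x2, x3, x4, x5} ∈ τ ✓.
Open sets in the quotient: τ_Q = {{}, {[x2=x5]}, {[x1], [x2=x5], [x3]}, {[x4]}, {[x2=x5], [x4]}, {[x1], [x2=x5], [x3], [x4]}} (6 elements).


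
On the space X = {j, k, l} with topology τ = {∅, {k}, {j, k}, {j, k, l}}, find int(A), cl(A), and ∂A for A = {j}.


int(A) = ∅, cl(A) = {j, l}, ∂A = {j, l}.

Closed sets in (X, τ) are complements of opens:
  closed(X, τ) = {∅, {l}, {j, l}, {j, k, l}}.
int(A) = ⋃ {U ∈ τ : U ⊆ A}. Opens contained in A: ∅.
Taking the union of these: int(A) = ∅.
cl(A) = ⋂ {C closed : A ⊆ C}. Closed sets containing A: {j, l}, {j, k, l}.
Intersecting these: cl(A) = {j, l}.
∂A = cl(A) ∖ int(A) = {j, l} ∖ ∅ = {j, l}.


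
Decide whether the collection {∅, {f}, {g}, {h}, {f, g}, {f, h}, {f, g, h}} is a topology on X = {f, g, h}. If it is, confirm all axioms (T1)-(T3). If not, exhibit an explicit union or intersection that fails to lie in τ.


τ is NOT a topology on X.

Axiom (T1): ∅ ∈ τ? Yes; X ∈ τ? Yes.
Axiom (T2/T3): check pairwise unions and intersections of members of τ.
Counterexample for (T2): {g} ∪ {h} = {g, h} ∉ τ. Therefore τ is NOT a topology.


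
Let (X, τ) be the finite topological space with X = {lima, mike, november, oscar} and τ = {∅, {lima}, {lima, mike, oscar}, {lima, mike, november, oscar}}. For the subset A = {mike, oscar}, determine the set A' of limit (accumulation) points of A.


A' = {mike, november, oscar}

For each x ∈ X, list the open sets U ∈ τ with x ∈ U, then check whether U ∩ (A ∖ {x}) ≠ ∅ for every such U.
  x = lima: open {lima} ∋ x has {lima} ∩ (A ∖ {lima}) = ∅, so x is NOT a limit point.
  x = mike: opens ∋ x are {lima, mike, oscar}, {lima, mike, november, oscar}; each meets A ∖ {mike}, so x IS a limit point.
  x = november: opens ∋ x are {lima, mike, november, oscar}; each meets A ∖ {november}, so x IS a limit point.
  x = oscar: opens ∋ x are {lima, mike, oscar}, {lima, mike, november, oscar}; each meets A ∖ {oscar}, so x IS a limit point.
Collecting: A' = {mike, november, oscar}.


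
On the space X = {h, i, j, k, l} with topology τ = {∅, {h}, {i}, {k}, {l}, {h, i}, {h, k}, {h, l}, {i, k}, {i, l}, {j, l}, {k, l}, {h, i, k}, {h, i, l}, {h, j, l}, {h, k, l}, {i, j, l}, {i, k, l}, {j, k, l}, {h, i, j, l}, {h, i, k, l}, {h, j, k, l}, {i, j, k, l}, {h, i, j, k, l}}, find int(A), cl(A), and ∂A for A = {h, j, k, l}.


int(A) = {h, j, k, l}, cl(A) = {h, j, k, l}, ∂A = ∅.

Closed sets in (X, τ) are complements of opens:
  closed(X, τ) = {∅, {h}, {i}, {j}, {k}, {h, i}, {h, j}, {h, k}, {i, j}, {i, k}, {j, k}, {j, l}, {h, i, j}, {h, i, k}, {h, j, k}, {h, j, l}, {i, j, k}, {i, j, l}, {j, k, l}, {h, i, j, k}, {h, i, j, l}, {h, j, k, l}, {i, j, k, l}, {h, i, j, k, l}}.
int(A) = ⋃ {U ∈ τ : U ⊆ A}. Opens contained in A: ∅, {h}, {k}, {l}, {h, k}, {h, l}, {j, l}, {k, l}, {h, j, l}, {h, k, l}, {j, k, l}, {h, j, k, l}.
Taking the union of these: int(A) = {h, j, k, l}.
cl(A) = ⋂ {C closed : A ⊆ C}. Closed sets containing A: {h, j, k, l}, {h, i, j, k, l}.
Intersecting these: cl(A) = {h, j, k, l}.
∂A = cl(A) ∖ int(A) = {h, j, k, l} ∖ {h, j, k, l} = ∅.


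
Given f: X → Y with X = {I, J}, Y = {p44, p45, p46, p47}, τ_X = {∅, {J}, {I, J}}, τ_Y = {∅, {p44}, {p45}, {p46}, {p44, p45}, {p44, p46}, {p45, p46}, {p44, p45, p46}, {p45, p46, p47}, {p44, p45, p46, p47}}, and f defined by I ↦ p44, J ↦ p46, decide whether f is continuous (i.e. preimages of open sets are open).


f is NOT continuous.

Compute f^{-1}(U) for each U ∈ τ_Y:
  U = ∅: f^{-1}(U) = ∅ ∈ τ_X ✓.
  U = {p44}: f^{-1}(U) = {I} ∉ τ_X ✗.
  U = {p45}: f^{-1}(U) = ∅ ∈ τ_X ✓.
  U = {p46}: f^{-1}(U) = {J} ∈ τ_X ✓.
  U = {p44, p45}: f^{-1}(U) = {I} ∉ τ_X ✗.
  U = {p44, p46}: f^{-1}(U) = {I, J} ∈ τ_X ✓.
  U = {p45, p46}: f^{-1}(U) = {J} ∈ τ_X ✓.
  U = {p44, p45, p46}: f^{-1}(U) = {I, J} ∈ τ_X ✓.
  U = {p45, p46, p47}: f^{-1}(U) = {J} ∈ τ_X ✓.
  U = {p44, p45, p46, p47}: f^{-1}(U) = {I, J} ∈ τ_X ✓.
Found U = {p44} with f^{-1}(U) = {I} not in τ_X. Therefore f is NOT continuous.


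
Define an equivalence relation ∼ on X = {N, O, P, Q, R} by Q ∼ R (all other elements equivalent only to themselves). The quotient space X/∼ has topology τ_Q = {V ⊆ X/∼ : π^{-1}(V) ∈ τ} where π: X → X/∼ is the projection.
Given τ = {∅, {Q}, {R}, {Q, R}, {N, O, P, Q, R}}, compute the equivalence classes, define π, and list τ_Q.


X/∼ = {[N], [O], [P], [Q=R]}; |τ_Q| = 3.

Equivalence classes: [N], [O], [P], [Q=R].
Quotient map π: X → X/∼ sends N ↦ [N], O ↦ [O], P ↦ [P], Q ↦ [Q=R], R ↦ [Q=R].
For each subset V ⊆ X/∼, compute π^{-1}(V) ⊆ X and check whether π^{-1}(V) ∈ τ. V is open in τ_Q iff π^{-1}(V) ∈ τ.
  V = {}: π^{-1}(V) = ∅ ∈ τ ✓.
  V = {[N]}: π^{-1}(V) = {N} ∉ τ ✗.
  V = {[O]}: π^{-1}(V) = {O} ∉ τ ✗.
  V = {[N], [O]}: π^{-1}(V) = {N, O} ∉ τ ✗.
  V = {[P]}: π^{-1}(V) = {P} ∉ τ ✗.
  V = {[N], [P]}: π^{-1}(V) = {N, P} ∉ τ ✗.
  V = {[O], [P]}: π^{-1}(V) = {O, P} ∉ τ ✗.
  V = {[N], [O], [P]}: π^{-1}(V) = {N, O, P} ∉ τ ✗.
  V = {[Q=R]}: π^{-1}(V) = {Q, R} ∈ τ ✓.
  V = {[N], [Q=R]}: π^{-1}(V) = {N, Q, R} ∉ τ ✗.
  V = {[O], [Q=R]}: π^{-1}(V) = {O, Q, R} ∉ τ ✗.
  V = {[N], [O], [Q=R]}: π^{-1}(V) = {N, O, Q, R} ∉ τ ✗.
  V = {[P], [Q=R]}: π^{-1}(V) = {P, Q, R} ∉ τ ✗.
  V = {[N], [P], [Q=R]}: π^{-1}(V) = {N, P, Q, R} ∉ τ ✗.
  V = {[O], [P], [Q=R]}: π^{-1}(V) = {O, P, Q, R} ∉ τ ✗.
  V = {[N], [O], [P], [Q=R]}: π^{-1}(V) = {N, O, P, Q, R} ∈ τ ✓.
Open sets in the quotient: τ_Q = {{}, {[Q=R]}, {[N], [O], [P], [Q=R]}} (3 elements).


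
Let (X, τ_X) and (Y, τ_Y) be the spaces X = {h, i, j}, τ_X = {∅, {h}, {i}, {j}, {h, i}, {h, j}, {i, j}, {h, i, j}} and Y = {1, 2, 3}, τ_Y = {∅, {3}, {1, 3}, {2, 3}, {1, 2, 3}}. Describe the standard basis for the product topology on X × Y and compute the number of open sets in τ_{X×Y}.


Basis B = {∅ × ∅, {h} × {3}, {i} × {3}, {j} × {3}, {h} × {1, 3}, {h} × {2, 3}, {h, i} × {3}, {h, j} × {3}, {i} × {1, 3}, {i} × {2, 3}, {i, j} × {3}, {j} × {1, 3}, {j} × {2, 3}, {h} × {1, 2, 3}, {h, i, j} × {3}, {i} × {1, 2, 3}, {j} × {1, 2, 3}, {h, i} × {1, 3}, {h, j} × {1, 3}, {h, i} × {2, 3}, {h, j} × {2, 3}, {i, j} × {1, 3}, {i, j} × {2, 3}, {h, i} × {1, 2, 3}, {h, j} × {1, 2, 3}, {h, i, j} × {1, 3}, {h, i, j} × {2, 3}, {i, j} × {1, 2, 3}, {h, i, j} × {1, 2, 3}}; |τ_{X×Y}| = 125.

Enumerate products U × V with U ∈ τ_X, V ∈ τ_Y (deduplicated):
  ∅ × ∅ = {} (∅)
  {h} × {3} = {(h,3)}
  {i} × {3} = {(i,3)}
  {j} × {3} = {(j,3)}
  {h} × {1, 3} = {(h,1), (h,3)}
  {h} × {2, 3} = {(h,2), (h,3)}
  {h, i} × {3} = {(h,3), (i,3)}
  {h, j} × {3} = {(h,3), (j,3)}
  {i} × {1, 3} = {(i,1), (i,3)}
  {i} × {2, 3} = {(i,2), (i,3)}
  {i, j} × {3} = {(i,3), (j,3)}
  {j} × {1, 3} = {(j,1), (j,3)}
  {j} × {2, 3} = {(j,2), (j,3)}
  {h} × {1, 2, 3} = {(h,1), (h,2), (h,3)}
  {h, i, j} × {3} = {(h,3), (i,3), (j,3)}
  {i} × {1, 2, 3} = {(i,1), (i,2), (i,3)}
  {j} × {1, 2, 3} = {(j,1), (j,2), (j,3)}
  {h, i} × {1, 3} = {(h,1), (h,3), (i,1), (i,3)}
  {h, j} × {1, 3} = {(h,1), (h,3), (j,1), (j,3)}
  {h, i} × {2, 3} = {(h,2), (h,3), (i,2), (i,3)}
  {h, j} × {2, 3} = {(h,2), (h,3), (j,2), (j,3)}
  {i, j} × {1, 3} = {(i,1), (i,3), (j,1), (j,3)}
  {i, j} × {2, 3} = {(i,2), (i,3), (j,2), (j,3)}
  {h, i} × {1, 2, 3} = {(h,1), (h,2), (h,3), (i,1), (i,2), (i,3)}
  {h, j} × {1, 2, 3} = {(h,1), (h,2), (h,3), (j,1), (j,2), (j,3)}
  {h, i, j} × {1, 3} = {(h,1), (h,3), (i,1), (i,3), (j,1), (j,3)}
  {h, i, j} × {2, 3} = {(h,2), (h,3), (i,2), (i,3), (j,2), (j,3)}
  {i, j} × {1, 2, 3} = {(i,1), (i,2), (i,3), (j,1), (j,2), (j,3)}
  {h, i, j} × {1, 2, 3} = {(h,1), (h,2), (h,3), (i,1), (i,2), (i,3), (j,1), (j,2), (j,3)}
These 29 distinct sets form the basis B.
Close under arbitrary unions to get τ_{X×Y}; counting gives |τ_{X×Y}| = 125.


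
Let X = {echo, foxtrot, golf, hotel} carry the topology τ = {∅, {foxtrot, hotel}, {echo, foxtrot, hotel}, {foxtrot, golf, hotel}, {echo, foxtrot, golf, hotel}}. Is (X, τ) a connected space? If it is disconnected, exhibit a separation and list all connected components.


(X, τ) is connected.

Find clopen sets (U ∈ τ with X ∖ U ∈ τ):
  U = ∅, X ∖ U = {echo, foxtrot, golf, hotel} — both open, so U is clopen.
  U = {echo, foxtrot, golf, hotel}, X ∖ U = ∅ — both open, so U is clopen.
Only trivial clopens (∅ and X) exist, so (X, τ) is connected.
Compute connected components by grouping points that agree on all clopens:
  component: {echo, foxtrot, golf, hotel}


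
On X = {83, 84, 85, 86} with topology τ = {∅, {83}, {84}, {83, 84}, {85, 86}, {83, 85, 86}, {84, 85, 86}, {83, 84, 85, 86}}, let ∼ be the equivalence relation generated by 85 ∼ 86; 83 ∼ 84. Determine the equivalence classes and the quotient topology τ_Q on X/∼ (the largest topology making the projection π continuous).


X/∼ = {[83=84], [85=86]}; |τ_Q| = 4.

Equivalence classes: [83=84], [85=86].
Quotient map π: X → X/∼ sends 83 ↦ [83=84], 84 ↦ [83=84], 85 ↦ [85=86], 86 ↦ [85=86].
For each subset V ⊆ X/∼, compute π^{-1}(V) ⊆ X and check whether π^{-1}(V) ∈ τ. V is open in τ_Q iff π^{-1}(V) ∈ τ.
  V = {}: π^{-1}(V) = ∅ ∈ τ ✓.
  V = {[83=84]}: π^{-1}(V) = {83, 84} ∈ τ ✓.
  V = {[85=86]}: π^{-1}(V) = {85, 86} ∈ τ ✓.
  V = {[83=84], [85=86]}: π^{-1}(V) = {83, 84, 85, 86} ∈ τ ✓.
Open sets in the quotient: τ_Q = {{}, {[83=84]}, {[85=86]}, {[83=84], [85=86]}} (4 elements).


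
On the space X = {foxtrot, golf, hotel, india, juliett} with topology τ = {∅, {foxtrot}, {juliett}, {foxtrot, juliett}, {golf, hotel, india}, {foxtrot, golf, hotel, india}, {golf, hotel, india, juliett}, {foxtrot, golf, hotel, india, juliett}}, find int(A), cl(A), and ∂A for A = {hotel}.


int(A) = ∅, cl(A) = {golf, hotel, india}, ∂A = {golf, hotel, india}.

Closed sets in (X, τ) are complements of opens:
  closed(X, τ) = {∅, {foxtrot}, {juliett}, {foxtrot, juliett}, {golf, hotel, india}, {foxtrot, golf, hotel, india}, {golf, hotel, india, juliett}, {foxtrot, golf, hotel, india, juliett}}.
int(A) = ⋃ {U ∈ τ : U ⊆ A}. Opens contained in A: ∅.
Taking the union of these: int(A) = ∅.
cl(A) = ⋂ {C closed : A ⊆ C}. Closed sets containing A: {golf, hotel, india}, {foxtrot, golf, hotel, india}, {golf, hotel, india, juliett}, {foxtrot, golf, hotel, india, juliett}.
Intersecting these: cl(A) = {golf, hotel, india}.
∂A = cl(A) ∖ int(A) = {golf, hotel, india} ∖ ∅ = {golf, hotel, india}.


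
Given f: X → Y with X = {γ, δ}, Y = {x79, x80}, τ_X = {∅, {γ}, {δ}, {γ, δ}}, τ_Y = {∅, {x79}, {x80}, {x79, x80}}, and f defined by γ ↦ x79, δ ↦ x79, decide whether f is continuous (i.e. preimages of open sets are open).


f IS continuous.

Compute f^{-1}(U) for each U ∈ τ_Y:
  U = ∅: f^{-1}(U) = ∅ ∈ τ_X ✓.
  U = {x79}: f^{-1}(U) = {γ, δ} ∈ τ_X ✓.
  U = {x80}: f^{-1}(U) = ∅ ∈ τ_X ✓.
  U = {x79, x80}: f^{-1}(U) = {γ, δ} ∈ τ_X ✓.
Every preimage lies in τ_X, so f IS continuous.


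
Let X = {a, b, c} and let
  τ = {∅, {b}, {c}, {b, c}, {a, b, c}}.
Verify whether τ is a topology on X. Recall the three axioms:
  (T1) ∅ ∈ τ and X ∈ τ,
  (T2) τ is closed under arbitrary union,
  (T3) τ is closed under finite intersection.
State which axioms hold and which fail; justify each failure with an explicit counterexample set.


τ IS a topology on X.

Axiom (T1): ∅ ∈ τ? Yes; X ∈ τ? Yes.
Axiom (T2/T3): check pairwise unions and intersections of members of τ.
All pairwise intersections and unions checked — each lies in τ. Therefore τ satisfies (T1), (T2), (T3): it IS a topology on X.
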